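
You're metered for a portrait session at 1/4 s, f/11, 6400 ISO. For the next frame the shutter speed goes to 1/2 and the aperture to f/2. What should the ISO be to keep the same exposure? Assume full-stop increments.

Shutter speed: 1/4 → 1/2 — 1 stop slower (brighter).
Aperture: f/11 → f/8 → f/5.6 → f/4 → f/2.8 → f/2 — 5 stops wider (brighter).
Net change so far: 6 stops brighter. Offset with the ISO: 6400 → 3200 → 1600 → 800 → 400 → 200 → 100.

ISO 100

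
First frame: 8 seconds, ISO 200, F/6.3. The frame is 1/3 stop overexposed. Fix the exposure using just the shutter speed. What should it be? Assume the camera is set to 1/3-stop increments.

Overexposed by 1/3 stop → need 1/3 stop darker.
Shutter speed: 8 → 6.

6 s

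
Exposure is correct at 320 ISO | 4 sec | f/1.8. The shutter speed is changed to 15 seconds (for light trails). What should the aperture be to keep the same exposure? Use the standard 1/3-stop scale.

Shutter speed: 4 → 5 → 6 → 8 → 10 → 13 → 15 — 2 stops slower (brighter).
Need 2 stops darker from the aperture: f/1.8 → f/2 → f/2.2 → f/2.5 → f/2.8 → f/3.2 → f/3.5.

f/3.5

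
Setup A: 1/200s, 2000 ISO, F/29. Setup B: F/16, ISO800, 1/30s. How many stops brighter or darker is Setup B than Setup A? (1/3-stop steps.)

3 stops brighter

Aperture: f/29 → f/25 → f/22 → f/20 → f/18 → f/16 — 1 2/3 stops larger aperture (brighter).
Shutter speed: 1/200 → 1/160 → 1/125 → 1/100 → 1/80 → 1/60 → 1/50 → 1/40 → 1/30 — 2 2/3 stops slower (brighter).
ISO: 2000 → 1600 → 1250 → 1000 → 800 — 1 1/3 stops dropped (darker).
Net: +1 2/3 +2 2/3 −1 1/3 = +3 stops.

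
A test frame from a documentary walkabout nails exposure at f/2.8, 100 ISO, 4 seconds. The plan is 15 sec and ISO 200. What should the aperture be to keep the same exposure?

Shutter speed: 4 → 8 → 15 — 2 stops longer (brighter).
ISO: 100 → 200 — 1 stop higher (brighter).
Net change so far: 3 stops brighter. Offset with the aperture: f/2.8 → f/4 → f/5.6 → f/8.

f/8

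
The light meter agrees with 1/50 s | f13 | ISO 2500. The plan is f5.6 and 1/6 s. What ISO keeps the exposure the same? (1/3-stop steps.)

ISO 64

Aperture: f/13 → f/11 → f/10 → f/9 → f/8 → f/7.1 → f/6.3 → f/5.6 — 2 1/3 stops opened up (brighter).
Shutter speed: 1/50 → 1/40 → 1/30 → 1/25 → 1/20 → 1/15 → 1/13 → 1/10 → 1/8 → 1/6 — 3 stops longer (brighter).
Net change so far: 5 1/3 stops brighter. Offset with the ISO: 2500 → 2000 → 1600 → 1250 → 1000 → 800 → 640 → 500 → 400 → 320 → 250 → 200 → 160 → 125 → 100 → 80 → 64.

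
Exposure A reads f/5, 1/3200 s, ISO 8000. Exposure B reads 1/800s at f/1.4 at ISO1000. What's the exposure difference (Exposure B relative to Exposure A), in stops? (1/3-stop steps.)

Aperture: f/5 → f/4.5 → f/4 → f/3.5 → f/3.2 → f/2.8 → f/2.5 → f/2.2 → f/2 → f/1.8 → f/1.6 → f/1.4 — 3 2/3 stops wider (brighter).
Shutter speed: 1/3200 → 1/2500 → 1/2000 → 1/1600 → 1/1250 → 1/1000 → 1/800 — 2 stops slower (brighter).
ISO: 8000 → 6400 → 5000 → 4000 → 3200 → 2500 → 2000 → 1600 → 1250 → 1000 — 3 stops dropped (darker).
Net: +3 2/3 +2 −3 = +2 2/3 stops.

2 2/3 stops brighter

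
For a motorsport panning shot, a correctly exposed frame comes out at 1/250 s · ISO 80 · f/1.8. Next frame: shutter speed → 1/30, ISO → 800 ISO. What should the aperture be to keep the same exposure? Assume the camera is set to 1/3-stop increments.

f/16

Shutter speed: 1/250 → 1/200 → 1/160 → 1/125 → 1/100 → 1/80 → 1/60 → 1/50 → 1/40 → 1/30 — 3 stops slower (brighter).
ISO: 80 → 100 → 125 → 160 → 200 → 250 → 320 → 400 → 500 → 640 → 800 — 3 1/3 stops higher (brighter).
Net change so far: 6 1/3 stops brighter. Offset with the aperture: f/1.8 → f/2 → f/2.2 → f/2.5 → f/2.8 → f/3.2 → f/3.5 → f/4 → f/4.5 → f/5 → f/5.6 → f/6.3 → f/7.1 → f/8 → f/9 → f/10 → f/11 → f/13 → f/14 → f/16.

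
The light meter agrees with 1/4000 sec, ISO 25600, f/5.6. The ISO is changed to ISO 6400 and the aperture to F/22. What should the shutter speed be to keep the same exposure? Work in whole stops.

1/60s

ISO: 25600 → 12800 → 6400 — 2 stops dropped (darker).
Aperture: f/5.6 → f/8 → f/11 → f/16 → f/22 — 4 stops stopped down (darker).
Net change so far: 6 stops darker. Offset with the shutter speed: 1/4000 → 1/2000 → 1/1000 → 1/500 → 1/250 → 1/125 → 1/60.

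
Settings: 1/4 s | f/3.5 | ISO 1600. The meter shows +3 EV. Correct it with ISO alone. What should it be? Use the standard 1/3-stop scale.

ISO 200

Overexposed by 3 stops → need 3 stops darker.
ISO: 1600 → 1250 → 1000 → 800 → 640 → 500 → 400 → 320 → 250 → 200.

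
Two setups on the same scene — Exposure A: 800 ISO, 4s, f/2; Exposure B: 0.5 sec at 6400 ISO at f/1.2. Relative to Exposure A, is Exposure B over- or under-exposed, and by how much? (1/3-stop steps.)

1 1/3 stops brighter

Aperture: f/2 → f/1.8 → f/1.6 → f/1.4 → f/1.2 — 1 1/3 stops wider (brighter).
Shutter speed: 4 → 3.2 → 2.5 → 2 → 1.6 → 1.3 → 1 → 0.8 → 0.6 → 0.5 — 3 stops faster (darker).
ISO: 800 → 1000 → 1250 → 1600 → 2000 → 2500 → 3200 → 4000 → 5000 → 6400 — 3 stops raised (brighter).
Net: +1 1/3 −3 +3 = +1 1/3 stops.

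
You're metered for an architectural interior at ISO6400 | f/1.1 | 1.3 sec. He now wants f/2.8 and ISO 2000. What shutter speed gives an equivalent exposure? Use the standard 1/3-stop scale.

Aperture: f/1.1 → f/1.2 → f/1.4 → f/1.6 → f/1.8 → f/2 → f/2.2 → f/2.5 → f/2.8 — 2 2/3 stops stopped down (darker).
ISO: 6400 → 5000 → 4000 → 3200 → 2500 → 2000 — 1 2/3 stops lower (darker).
Net change so far: 4 1/3 stops darker. Offset with the shutter speed: 1.3 → 1.6 → 2 → 2.5 → 3.2 → 4 → 5 → 6 → 8 → 10 → 13 → 15 → 20 → 25.

25 s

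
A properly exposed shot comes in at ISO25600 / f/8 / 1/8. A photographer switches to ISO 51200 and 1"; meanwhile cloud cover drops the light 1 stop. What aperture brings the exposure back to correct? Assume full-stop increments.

Scene light: 1 stop darker.
ISO: 25600 → 51200 — 1 stop higher (brighter).
Shutter speed: 1/8 → 1/4 → 1/2 → 1 — 3 stops slower (brighter).
Net so far: 3 stops brighter. Aperture: f/8 → f/11 → f/16 → f/22.

f/22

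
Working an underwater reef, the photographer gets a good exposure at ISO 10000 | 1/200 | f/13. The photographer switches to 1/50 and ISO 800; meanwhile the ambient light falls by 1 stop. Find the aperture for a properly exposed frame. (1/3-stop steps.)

Scene light: 1 stop darker.
Shutter speed: 1/200 → 1/160 → 1/125 → 1/100 → 1/80 → 1/60 → 1/50 — 2 stops longer (brighter).
ISO: 10000 → 8000 → 6400 → 5000 → 4000 → 3200 → 2500 → 2000 → 1600 → 1250 → 1000 → 800 — 3 2/3 stops lower (darker).
Net so far: 2 2/3 stops darker. Aperture: f/13 → f/11 → f/10 → f/9 → f/8 → f/7.1 → f/6.3 → f/5.6 → f/5.

f/5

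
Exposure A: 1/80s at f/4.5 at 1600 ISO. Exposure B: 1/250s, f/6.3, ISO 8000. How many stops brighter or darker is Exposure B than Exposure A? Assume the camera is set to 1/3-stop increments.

1/3 stop darker

Aperture: f/4.5 → f/5 → f/5.6 → f/6.3 — 1 stop smaller aperture (darker).
Shutter speed: 1/80 → 1/100 → 1/125 → 1/160 → 1/200 → 1/250 — 1 2/3 stops faster (darker).
ISO: 1600 → 2000 → 2500 → 3200 → 4000 → 5000 → 6400 → 8000 — 2 1/3 stops raised (brighter).
Net: −1 −1 2/3 +2 1/3 = −1/3 stops.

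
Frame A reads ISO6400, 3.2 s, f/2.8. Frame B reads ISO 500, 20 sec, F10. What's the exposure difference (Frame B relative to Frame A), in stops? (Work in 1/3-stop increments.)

4 2/3 stops darker

Aperture: f/2.8 → f/3.2 → f/3.5 → f/4 → f/4.5 → f/5 → f/5.6 → f/6.3 → f/7.1 → f/8 → f/9 → f/10 — 3 2/3 stops smaller aperture (darker).
Shutter speed: 3.2 → 4 → 5 → 6 → 8 → 10 → 13 → 15 → 20 — 2 2/3 stops slower (brighter).
ISO: 6400 → 5000 → 4000 → 3200 → 2500 → 2000 → 1600 → 1250 → 1000 → 800 → 640 → 500 — 3 2/3 stops lower (darker).
Net: −3 2/3 +2 2/3 −3 2/3 = −4 2/3 stops.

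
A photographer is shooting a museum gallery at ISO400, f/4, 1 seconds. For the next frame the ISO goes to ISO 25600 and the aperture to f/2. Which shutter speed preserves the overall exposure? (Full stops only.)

ISO: 400 → 800 → 1600 → 3200 → 6400 → 12800 → 25600 — 6 stops higher (brighter).
Aperture: f/4 → f/2.8 → f/2 — 2 stops wider (brighter).
Net change so far: 8 stops brighter. Offset with the shutter speed: 1 → 1/2 → 1/4 → 1/8 → 1/15 → 1/30 → 1/60 → 1/125 → 1/250.

1/250s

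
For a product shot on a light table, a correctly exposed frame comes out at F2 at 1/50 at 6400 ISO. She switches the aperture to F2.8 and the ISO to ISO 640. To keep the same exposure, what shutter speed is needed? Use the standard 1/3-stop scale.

0.4 s

Aperture: f/2 → f/2.2 → f/2.5 → f/2.8 — 1 stop narrower (darker).
ISO: 6400 → 5000 → 4000 → 3200 → 2500 → 2000 → 1600 → 1250 → 1000 → 800 → 640 — 3 1/3 stops lower (darker).
Net change so far: 4 1/3 stops darker. Offset with the shutter speed: 1/50 → 1/40 → 1/30 → 1/25 → 1/20 → 1/15 → 1/13 → 1/10 → 1/8 → 1/6 → 1/5 → 1/4 → 0.3 → 0.4.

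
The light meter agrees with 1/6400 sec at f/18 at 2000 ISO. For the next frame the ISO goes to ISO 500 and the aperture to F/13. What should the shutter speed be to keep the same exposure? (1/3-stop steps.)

1/3200s

ISO: 2000 → 1600 → 1250 → 1000 → 800 → 640 → 500 — 2 stops lower (darker).
Aperture: f/18 → f/16 → f/14 → f/13 — 1 stop opened up (brighter).
Net change so far: 1 stop darker. Offset with the shutter speed: 1/6400 → 1/5000 → 1/4000 → 1/3200.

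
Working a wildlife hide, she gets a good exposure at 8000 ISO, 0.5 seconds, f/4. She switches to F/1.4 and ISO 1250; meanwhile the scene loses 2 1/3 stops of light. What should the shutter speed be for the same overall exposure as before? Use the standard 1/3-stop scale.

Scene light: 2 1/3 stops darker.
Aperture: f/4 → f/3.5 → f/3.2 → f/2.8 → f/2.5 → f/2.2 → f/2 → f/1.8 → f/1.6 → f/1.4 — 3 stops opened up (brighter).
ISO: 8000 → 6400 → 5000 → 4000 → 3200 → 2500 → 2000 → 1600 → 1250 — 2 2/3 stops dropped (darker).
Net so far: 2 stops darker. Shutter speed: 0.5 → 0.6 → 0.8 → 1 → 1.3 → 1.6 → 2.

2 s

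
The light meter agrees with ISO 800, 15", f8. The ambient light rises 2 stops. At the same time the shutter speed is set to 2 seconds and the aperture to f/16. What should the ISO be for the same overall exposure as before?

ISO 6400

Scene light: 2 stops brighter.
Shutter speed: 15 → 8 → 4 → 2 — 3 stops shorter (darker).
Aperture: f/8 → f/11 → f/16 — 2 stops stopped down (darker).
Net so far: 3 stops darker. ISO: 800 → 1600 → 3200 → 6400.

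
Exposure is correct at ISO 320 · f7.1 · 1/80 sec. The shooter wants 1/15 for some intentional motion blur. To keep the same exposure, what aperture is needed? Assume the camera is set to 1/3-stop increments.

Shutter speed: 1/80 → 1/60 → 1/50 → 1/40 → 1/30 → 1/25 → 1/20 → 1/15 — 2 1/3 stops longer (brighter).
Need 2 1/3 stops darker from the aperture: f/7.1 → f/8 → f/9 → f/10 → f/11 → f/13 → f/14 → f/16.

f/16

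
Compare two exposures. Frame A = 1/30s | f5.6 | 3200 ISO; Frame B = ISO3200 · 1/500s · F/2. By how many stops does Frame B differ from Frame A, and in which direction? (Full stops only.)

1 stop darker

Aperture: f/5.6 → f/4 → f/2.8 → f/2 — 3 stops wider (brighter).
Shutter speed: 1/30 → 1/60 → 1/125 → 1/250 → 1/500 — 4 stops faster (darker).
ISO: unchanged.
Net: +3 −4 = −1 stop.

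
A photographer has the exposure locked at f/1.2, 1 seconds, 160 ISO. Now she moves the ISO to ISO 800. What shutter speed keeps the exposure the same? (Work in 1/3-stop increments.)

1/5s

ISO: 160 → 200 → 250 → 320 → 400 → 500 → 640 → 800 — 2 1/3 stops raised (brighter).
Need 2 1/3 stops darker from the shutter speed: 1 → 0.8 → 0.6 → 0.5 → 0.4 → 0.3 → 1/4 → 1/5.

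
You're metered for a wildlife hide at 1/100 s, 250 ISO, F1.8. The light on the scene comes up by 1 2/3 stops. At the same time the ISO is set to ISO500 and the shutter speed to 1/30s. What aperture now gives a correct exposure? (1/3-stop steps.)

f/8

Scene light: 1 2/3 stops brighter.
ISO: 250 → 320 → 400 → 500 — 1 stop raised (brighter).
Shutter speed: 1/100 → 1/80 → 1/60 → 1/50 → 1/40 → 1/30 — 1 2/3 stops longer (brighter).
Net so far: 4 1/3 stops brighter. Aperture: f/1.8 → f/2 → f/2.2 → f/2.5 → f/2.8 → f/3.2 → f/3.5 → f/4 → f/4.5 → f/5 → f/5.6 → f/6.3 → f/7.1 → f/8.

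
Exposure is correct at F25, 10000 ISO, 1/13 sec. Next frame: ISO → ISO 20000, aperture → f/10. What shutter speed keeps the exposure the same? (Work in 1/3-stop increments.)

ISO: 10000 → 12800 → 16000 → 20000 — 1 stop raised (brighter).
Aperture: f/25 → f/22 → f/20 → f/18 → f/16 → f/14 → f/13 → f/11 → f/10 — 2 2/3 stops opened up (brighter).
Net change so far: 3 2/3 stops brighter. Offset with the shutter speed: 1/13 → 1/15 → 1/20 → 1/25 → 1/30 → 1/40 → 1/50 → 1/60 → 1/80 → 1/100 → 1/125 → 1/160.

1/160s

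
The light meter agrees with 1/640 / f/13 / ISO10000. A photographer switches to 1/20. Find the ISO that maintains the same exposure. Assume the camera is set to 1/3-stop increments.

ISO 320

Shutter speed: 1/640 → 1/500 → 1/400 → 1/320 → 1/250 → 1/200 → 1/160 → 1/125 → 1/100 → 1/80 → 1/60 → 1/50 → 1/40 → 1/30 → 1/25 → 1/20 — 5 stops slower (brighter).
Need 5 stops darker from the ISO: 10000 → 8000 → 6400 → 5000 → 4000 → 3200 → 2500 → 2000 → 1600 → 1250 → 1000 → 800 → 640 → 500 → 400 → 320.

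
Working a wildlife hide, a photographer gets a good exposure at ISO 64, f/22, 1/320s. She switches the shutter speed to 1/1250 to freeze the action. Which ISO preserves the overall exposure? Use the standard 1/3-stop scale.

ISO 250

Shutter speed: 1/320 → 1/400 → 1/500 → 1/640 → 1/800 → 1/1000 → 1/1250 — 2 stops faster (darker).
Need 2 stops brighter from the ISO: 64 → 80 → 100 → 125 → 160 → 200 → 250.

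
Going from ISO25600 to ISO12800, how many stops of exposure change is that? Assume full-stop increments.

1 stop

25600 → 12800 — count the steps: 1 stop.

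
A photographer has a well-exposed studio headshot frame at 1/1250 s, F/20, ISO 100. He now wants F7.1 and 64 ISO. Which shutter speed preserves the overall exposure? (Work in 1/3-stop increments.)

1/6400s

Aperture: f/20 → f/18 → f/16 → f/14 → f/13 → f/11 → f/10 → f/9 → f/8 → f/7.1 — 3 stops opened up (brighter).
ISO: 100 → 80 → 64 — 2/3 stop lower (darker).
Net change so far: 2 1/3 stops brighter. Offset with the shutter speed: 1/1250 → 1/1600 → 1/2000 → 1/2500 → 1/3200 → 1/4000 → 1/5000 → 1/6400.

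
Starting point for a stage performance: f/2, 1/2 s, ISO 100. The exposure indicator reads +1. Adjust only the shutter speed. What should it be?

1/4s

Overexposed by 1 stop → need 1 stop darker.
Shutter speed: 1/2 → 1/4.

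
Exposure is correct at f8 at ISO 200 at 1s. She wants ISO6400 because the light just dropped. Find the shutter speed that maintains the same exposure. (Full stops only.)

ISO: 200 → 400 → 800 → 1600 → 3200 → 6400 — 5 stops higher (brighter).
Need 5 stops darker from the shutter speed: 1 → 1/2 → 1/4 → 1/8 → 1/15 → 1/30.

1/30s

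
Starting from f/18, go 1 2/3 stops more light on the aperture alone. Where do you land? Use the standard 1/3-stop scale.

Aperture: f/18 → f/16 → f/14 → f/13 → f/11 → f/10 — 1 2/3 stops opened up (brighter).

f/10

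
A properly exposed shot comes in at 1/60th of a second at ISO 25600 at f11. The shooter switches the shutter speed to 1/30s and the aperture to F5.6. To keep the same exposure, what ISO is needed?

Shutter speed: 1/60 → 1/30 — 1 stop slower (brighter).
Aperture: f/11 → f/8 → f/5.6 — 2 stops larger aperture (brighter).
Net change so far: 3 stops brighter. Offset with the ISO: 25600 → 12800 → 6400 → 3200.

ISO 3200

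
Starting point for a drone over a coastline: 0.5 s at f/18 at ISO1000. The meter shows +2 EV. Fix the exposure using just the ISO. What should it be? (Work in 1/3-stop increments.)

Overexposed by 2 stops → need 2 stops darker.
ISO: 1000 → 800 → 640 → 500 → 400 → 320 → 250.

ISO 250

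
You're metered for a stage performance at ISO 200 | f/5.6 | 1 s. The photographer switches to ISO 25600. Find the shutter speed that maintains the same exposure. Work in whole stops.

1/125s

ISO: 200 → 400 → 800 → 1600 → 3200 → 6400 → 12800 → 25600 — 7 stops raised (brighter).
Need 7 stops darker from the shutter speed: 1 → 1/2 → 1/4 → 1/8 → 1/15 → 1/30 → 1/60 → 1/125.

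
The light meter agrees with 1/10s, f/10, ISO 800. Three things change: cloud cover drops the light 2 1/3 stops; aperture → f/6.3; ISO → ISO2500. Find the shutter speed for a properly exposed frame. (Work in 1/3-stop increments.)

1/15s

Scene light: 2 1/3 stops darker.
Aperture: f/10 → f/9 → f/8 → f/7.1 → f/6.3 — 1 1/3 stops wider (brighter).
ISO: 800 → 1000 → 1250 → 1600 → 2000 → 2500 — 1 2/3 stops raised (brighter).
Net so far: 2/3 stop brighter. Shutter speed: 1/10 → 1/13 → 1/15.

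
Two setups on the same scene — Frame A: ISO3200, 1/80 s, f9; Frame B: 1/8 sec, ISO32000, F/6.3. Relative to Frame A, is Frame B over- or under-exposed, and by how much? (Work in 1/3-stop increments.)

Aperture: f/9 → f/8 → f/7.1 → f/6.3 — 1 stop opened up (brighter).
Shutter speed: 1/80 → 1/60 → 1/50 → 1/40 → 1/30 → 1/25 → 1/20 → 1/15 → 1/13 → 1/10 → 1/8 — 3 1/3 stops slower (brighter).
ISO: 3200 → 4000 → 5000 → 6400 → 8000 → 10000 → 12800 → 16000 → 20000 → 25600 → 32000 — 3 1/3 stops raised (brighter).
Net: +1 +3 1/3 +3 1/3 = +7 2/3 stops.

7 2/3 stops brighter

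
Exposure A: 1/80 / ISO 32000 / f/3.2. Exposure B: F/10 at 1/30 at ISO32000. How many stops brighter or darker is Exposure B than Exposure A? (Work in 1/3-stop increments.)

2 stops darker

Aperture: f/3.2 → f/3.5 → f/4 → f/4.5 → f/5 → f/5.6 → f/6.3 → f/7.1 → f/8 → f/9 → f/10 — 3 1/3 stops stopped down (darker).
Shutter speed: 1/80 → 1/60 → 1/50 → 1/40 → 1/30 — 1 1/3 stops longer (brighter).
ISO: unchanged.
Net: −3 1/3 +1 1/3 = −2 stops.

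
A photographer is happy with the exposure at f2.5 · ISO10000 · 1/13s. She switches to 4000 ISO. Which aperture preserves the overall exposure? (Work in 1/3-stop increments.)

f/1.6

ISO: 10000 → 8000 → 6400 → 5000 → 4000 — 1 1/3 stops dropped (darker).
Need 1 1/3 stops brighter from the aperture: f/2.5 → f/2.2 → f/2 → f/1.8 → f/1.6.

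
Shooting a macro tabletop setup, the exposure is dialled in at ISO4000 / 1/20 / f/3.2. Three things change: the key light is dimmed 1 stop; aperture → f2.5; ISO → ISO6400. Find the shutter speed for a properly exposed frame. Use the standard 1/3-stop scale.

1/25s

Scene light: 1 stop darker.
Aperture: f/3.2 → f/2.8 → f/2.5 — 2/3 stop wider (brighter).
ISO: 4000 → 5000 → 6400 — 2/3 stop raised (brighter).
Net so far: 1/3 stop brighter. Shutter speed: 1/20 → 1/25.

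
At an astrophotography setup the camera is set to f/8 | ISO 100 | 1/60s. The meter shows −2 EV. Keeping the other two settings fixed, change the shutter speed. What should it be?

1/15s

Underexposed by 2 stops → need 2 stops brighter.
Shutter speed: 1/60 → 1/30 → 1/15.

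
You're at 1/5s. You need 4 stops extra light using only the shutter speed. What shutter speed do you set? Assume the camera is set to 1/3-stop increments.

3.2 s

Shutter speed: 1/5 → 1/4 → 0.3 → 0.4 → 0.5 → 0.6 → 0.8 → 1 → 1.3 → 1.6 → 2 → 2.5 → 3.2 — 4 stops longer (brighter).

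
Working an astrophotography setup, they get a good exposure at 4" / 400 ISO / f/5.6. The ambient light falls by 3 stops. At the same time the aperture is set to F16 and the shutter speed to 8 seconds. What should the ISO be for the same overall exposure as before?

ISO 12800

Scene light: 3 stops darker.
Aperture: f/5.6 → f/8 → f/11 → f/16 — 3 stops narrower (darker).
Shutter speed: 4 → 8 — 1 stop longer (brighter).
Net so far: 5 stops darker. ISO: 400 → 800 → 1600 → 3200 → 6400 → 12800.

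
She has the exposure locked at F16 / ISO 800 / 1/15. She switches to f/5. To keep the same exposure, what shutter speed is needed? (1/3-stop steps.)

Aperture: f/16 → f/14 → f/13 → f/11 → f/10 → f/9 → f/8 → f/7.1 → f/6.3 → f/5.6 → f/5 — 3 1/3 stops wider (brighter).
Need 3 1/3 stops darker from the shutter speed: 1/15 → 1/20 → 1/25 → 1/30 → 1/40 → 1/50 → 1/60 → 1/80 → 1/100 → 1/125 → 1/160.

1/160s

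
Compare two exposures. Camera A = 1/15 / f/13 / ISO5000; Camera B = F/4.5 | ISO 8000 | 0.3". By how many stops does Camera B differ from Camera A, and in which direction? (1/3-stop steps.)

Aperture: f/13 → f/11 → f/10 → f/9 → f/8 → f/7.1 → f/6.3 → f/5.6 → f/5 → f/4.5 — 3 stops wider (brighter).
Shutter speed: 1/15 → 1/13 → 1/10 → 1/8 → 1/6 → 1/5 → 1/4 → 0.3 — 2 1/3 stops longer (brighter).
ISO: 5000 → 6400 → 8000 — 2/3 stop higher (brighter).
Net: +3 +2 1/3 +2/3 = +6 stops.

6 stops brighter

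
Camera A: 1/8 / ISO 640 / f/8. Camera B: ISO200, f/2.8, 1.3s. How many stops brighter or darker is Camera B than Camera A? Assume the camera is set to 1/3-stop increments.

Aperture: f/8 → f/7.1 → f/6.3 → f/5.6 → f/5 → f/4.5 → f/4 → f/3.5 → f/3.2 → f/2.8 — 3 stops wider (brighter).
Shutter speed: 1/8 → 1/6 → 1/5 → 1/4 → 0.3 → 0.4 → 0.5 → 0.6 → 0.8 → 1 → 1.3 — 3 1/3 stops slower (brighter).
ISO: 640 → 500 → 400 → 320 → 250 → 200 — 1 2/3 stops dropped (darker).
Net: +3 +3 1/3 −1 2/3 = +4 2/3 stops.

4 2/3 stops brighter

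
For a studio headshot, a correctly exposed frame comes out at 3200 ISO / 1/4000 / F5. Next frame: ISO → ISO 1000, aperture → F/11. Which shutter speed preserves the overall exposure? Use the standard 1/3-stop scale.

1/250s

ISO: 3200 → 2500 → 2000 → 1600 → 1250 → 1000 — 1 2/3 stops dropped (darker).
Aperture: f/5 → f/5.6 → f/6.3 → f/7.1 → f/8 → f/9 → f/10 → f/11 — 2 1/3 stops narrower (darker).
Net change so far: 4 stops darker. Offset with the shutter speed: 1/4000 → 1/3200 → 1/2500 → 1/2000 → 1/1600 → 1/1250 → 1/1000 → 1/800 → 1/640 → 1/500 → 1/400 → 1/320 → 1/250.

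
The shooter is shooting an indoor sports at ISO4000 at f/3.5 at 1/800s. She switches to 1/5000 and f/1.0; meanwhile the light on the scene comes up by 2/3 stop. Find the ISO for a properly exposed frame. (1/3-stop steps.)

Scene light: 2/3 stop brighter.
Shutter speed: 1/800 → 1/1000 → 1/1250 → 1/1600 → 1/2000 → 1/2500 → 1/3200 → 1/4000 → 1/5000 — 2 2/3 stops faster (darker).
Aperture: f/3.5 → f/3.2 → f/2.8 → f/2.5 → f/2.2 → f/2 → f/1.8 → f/1.6 → f/1.4 → f/1.2 → f/1.1 → f/1.0 — 3 2/3 stops opened up (brighter).
Net so far: 1 2/3 stops brighter. ISO: 4000 → 3200 → 2500 → 2000 → 1600 → 1250.

ISO 1250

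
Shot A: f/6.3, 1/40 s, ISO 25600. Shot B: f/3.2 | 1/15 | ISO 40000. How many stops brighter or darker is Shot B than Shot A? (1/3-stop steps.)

4 stops brighter

Aperture: f/6.3 → f/5.6 → f/5 → f/4.5 → f/4 → f/3.5 → f/3.2 — 2 stops wider (brighter).
Shutter speed: 1/40 → 1/30 → 1/25 → 1/20 → 1/15 — 1 1/3 stops slower (brighter).
ISO: 25600 → 32000 → 40000 — 2/3 stop raised (brighter).
Net: +2 +1 1/3 +2/3 = +4 stops.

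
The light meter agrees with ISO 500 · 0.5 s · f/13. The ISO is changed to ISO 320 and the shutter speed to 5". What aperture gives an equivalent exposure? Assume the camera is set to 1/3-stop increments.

f/32

ISO: 500 → 400 → 320 — 2/3 stop lower (darker).
Shutter speed: 0.5 → 0.6 → 0.8 → 1 → 1.3 → 1.6 → 2 → 2.5 → 3.2 → 4 → 5 — 3 1/3 stops longer (brighter).
Net change so far: 2 2/3 stops brighter. Offset with the aperture: f/13 → f/14 → f/16 → f/18 → f/20 → f/22 → f/25 → f/29 → f/32.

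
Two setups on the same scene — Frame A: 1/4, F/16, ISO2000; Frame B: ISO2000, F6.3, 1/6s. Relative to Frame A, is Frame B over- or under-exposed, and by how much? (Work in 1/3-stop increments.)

2 stops brighter

Aperture: f/16 → f/14 → f/13 → f/11 → f/10 → f/9 → f/8 → f/7.1 → f/6.3 — 2 2/3 stops opened up (brighter).
Shutter speed: 1/4 → 1/5 → 1/6 — 2/3 stop faster (darker).
ISO: unchanged.
Net: +2 2/3 −2/3 = +2 stops.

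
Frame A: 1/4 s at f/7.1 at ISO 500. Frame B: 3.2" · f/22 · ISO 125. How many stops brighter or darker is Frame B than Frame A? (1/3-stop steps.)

Aperture: f/7.1 → f/8 → f/9 → f/10 → f/11 → f/13 → f/14 → f/16 → f/18 → f/20 → f/22 — 3 1/3 stops stopped down (darker).
Shutter speed: 1/4 → 0.3 → 0.4 → 0.5 → 0.6 → 0.8 → 1 → 1.3 → 1.6 → 2 → 2.5 → 3.2 — 3 2/3 stops longer (brighter).
ISO: 500 → 400 → 320 → 250 → 200 → 160 → 125 — 2 stops lower (darker).
Net: −3 1/3 +3 2/3 −2 = −1 2/3 stops.

1 2/3 stops darker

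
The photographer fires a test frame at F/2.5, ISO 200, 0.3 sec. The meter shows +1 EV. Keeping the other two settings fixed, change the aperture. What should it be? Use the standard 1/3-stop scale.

f/3.5

Overexposed by 1 stop → need 1 stop darker.
Aperture: f/2.5 → f/2.8 → f/3.2 → f/3.5.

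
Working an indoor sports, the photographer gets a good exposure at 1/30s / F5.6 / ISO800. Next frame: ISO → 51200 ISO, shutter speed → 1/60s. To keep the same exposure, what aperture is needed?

ISO: 800 → 1600 → 3200 → 6400 → 12800 → 25600 → 51200 — 6 stops higher (brighter).
Shutter speed: 1/30 → 1/60 — 1 stop faster (darker).
Net change so far: 5 stops brighter. Offset with the aperture: f/5.6 → f/8 → f/11 → f/16 → f/22 → f/32.

f/32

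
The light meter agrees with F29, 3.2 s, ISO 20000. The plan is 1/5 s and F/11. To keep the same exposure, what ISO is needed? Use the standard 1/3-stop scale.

ISO 51200

Shutter speed: 3.2 → 2.5 → 2 → 1.6 → 1.3 → 1 → 0.8 → 0.6 → 0.5 → 0.4 → 0.3 → 1/4 → 1/5 — 4 stops faster (darker).
Aperture: f/29 → f/25 → f/22 → f/20 → f/18 → f/16 → f/14 → f/13 → f/11 — 2 2/3 stops larger aperture (brighter).
Net change so far: 1 1/3 stops darker. Offset with the ISO: 20000 → 25600 → 32000 → 40000 → 51200.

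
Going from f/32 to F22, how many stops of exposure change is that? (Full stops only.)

f/32 → f/22 — count the steps: 1 stop.

1 stop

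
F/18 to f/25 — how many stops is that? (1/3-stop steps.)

f/18 → f/20 → f/22 → f/25 — count the steps: 3 third-stops = 1 stop.

1 stop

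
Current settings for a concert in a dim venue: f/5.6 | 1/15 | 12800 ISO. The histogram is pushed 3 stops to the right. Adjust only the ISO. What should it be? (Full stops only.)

Overexposed by 3 stops → need 3 stops darker.
ISO: 12800 → 6400 → 3200 → 1600.

ISO 1600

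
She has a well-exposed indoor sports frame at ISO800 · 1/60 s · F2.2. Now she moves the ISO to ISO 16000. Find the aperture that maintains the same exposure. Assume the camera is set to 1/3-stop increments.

f/10

ISO: 800 → 1000 → 1250 → 1600 → 2000 → 2500 → 3200 → 4000 → 5000 → 6400 → 8000 → 10000 → 12800 → 16000 — 4 1/3 stops higher (brighter).
Need 4 1/3 stops darker from the aperture: f/2.2 → f/2.5 → f/2.8 → f/3.2 → f/3.5 → f/4 → f/4.5 → f/5 → f/5.6 → f/6.3 → f/7.1 → f/8 → f/9 → f/10.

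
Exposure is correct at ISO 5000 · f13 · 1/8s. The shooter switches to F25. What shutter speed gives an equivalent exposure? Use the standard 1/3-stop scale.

0.5 s

Aperture: f/13 → f/14 → f/16 → f/18 → f/20 → f/22 → f/25 — 2 stops narrower (darker).
Need 2 stops brighter from the shutter speed: 1/8 → 1/6 → 1/5 → 1/4 → 0.3 → 0.4 → 0.5.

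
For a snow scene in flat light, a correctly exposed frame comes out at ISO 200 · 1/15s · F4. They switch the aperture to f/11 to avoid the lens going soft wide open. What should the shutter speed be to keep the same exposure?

Aperture: f/4 → f/5.6 → f/8 → f/11 — 3 stops stopped down (darker).
Need 3 stops brighter from the shutter speed: 1/15 → 1/8 → 1/4 → 1/2.

1/2s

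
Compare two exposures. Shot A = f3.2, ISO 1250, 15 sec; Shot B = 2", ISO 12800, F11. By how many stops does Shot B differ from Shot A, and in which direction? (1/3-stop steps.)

Aperture: f/3.2 → f/3.5 → f/4 → f/4.5 → f/5 → f/5.6 → f/6.3 → f/7.1 → f/8 → f/9 → f/10 → f/11 — 3 2/3 stops stopped down (darker).
Shutter speed: 15 → 13 → 10 → 8 → 6 → 5 → 4 → 3.2 → 2.5 → 2 — 3 stops shorter (darker).
ISO: 1250 → 1600 → 2000 → 2500 → 3200 → 4000 → 5000 → 6400 → 8000 → 10000 → 12800 — 3 1/3 stops raised (brighter).
Net: −3 2/3 −3 +3 1/3 = −3 1/3 stops.

3 1/3 stops darker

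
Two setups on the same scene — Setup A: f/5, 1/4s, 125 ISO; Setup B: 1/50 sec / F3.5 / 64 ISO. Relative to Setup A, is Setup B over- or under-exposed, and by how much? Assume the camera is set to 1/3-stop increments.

3 2/3 stops darker

Aperture: f/5 → f/4.5 → f/4 → f/3.5 — 1 stop opened up (brighter).
Shutter speed: 1/4 → 1/5 → 1/6 → 1/8 → 1/10 → 1/13 → 1/15 → 1/20 → 1/25 → 1/30 → 1/40 → 1/50 — 3 2/3 stops faster (darker).
ISO: 125 → 100 → 80 → 64 — 1 stop dropped (darker).
Net: +1 −3 2/3 −1 = −3 2/3 stops.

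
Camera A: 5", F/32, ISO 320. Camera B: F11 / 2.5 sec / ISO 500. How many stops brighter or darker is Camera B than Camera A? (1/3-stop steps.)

Aperture: f/32 → f/29 → f/25 → f/22 → f/20 → f/18 → f/16 → f/14 → f/13 → f/11 — 3 stops larger aperture (brighter).
Shutter speed: 5 → 4 → 3.2 → 2.5 — 1 stop faster (darker).
ISO: 320 → 400 → 500 — 2/3 stop higher (brighter).
Net: +3 −1 +2/3 = +2 2/3 stops.

2 2/3 stops brighter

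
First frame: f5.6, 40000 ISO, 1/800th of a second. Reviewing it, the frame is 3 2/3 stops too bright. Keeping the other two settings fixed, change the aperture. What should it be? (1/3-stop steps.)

f/20

Overexposed by 3 2/3 stops → need 3 2/3 stops darker.
Aperture: f/5.6 → f/6.3 → f/7.1 → f/8 → f/9 → f/10 → f/11 → f/13 → f/14 → f/16 → f/18 → f/20.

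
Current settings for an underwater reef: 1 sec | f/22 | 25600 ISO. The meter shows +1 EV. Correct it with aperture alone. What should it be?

f/32

Overexposed by 1 stop → need 1 stop darker.
Aperture: f/22 → f/32.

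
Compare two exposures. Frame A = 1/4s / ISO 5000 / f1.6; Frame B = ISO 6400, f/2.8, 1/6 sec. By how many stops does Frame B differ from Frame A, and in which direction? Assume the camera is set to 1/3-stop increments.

Aperture: f/1.6 → f/1.8 → f/2 → f/2.2 → f/2.5 → f/2.8 — 1 2/3 stops stopped down (darker).
Shutter speed: 1/4 → 1/5 → 1/6 — 2/3 stop faster (darker).
ISO: 5000 → 6400 — 1/3 stop higher (brighter).
Net: −1 2/3 −2/3 +1/3 = −2 stops.

2 stops darker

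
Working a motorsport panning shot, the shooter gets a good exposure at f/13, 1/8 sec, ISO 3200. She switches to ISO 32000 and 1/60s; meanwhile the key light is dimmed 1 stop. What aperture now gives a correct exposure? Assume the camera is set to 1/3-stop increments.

Scene light: 1 stop darker.
ISO: 3200 → 4000 → 5000 → 6400 → 8000 → 10000 → 12800 → 16000 → 20000 → 25600 → 32000 — 3 1/3 stops higher (brighter).
Shutter speed: 1/8 → 1/10 → 1/13 → 1/15 → 1/20 → 1/25 → 1/30 → 1/40 → 1/50 → 1/60 — 3 stops faster (darker).
Net so far: 2/3 stop darker. Aperture: f/13 → f/11 → f/10.

f/10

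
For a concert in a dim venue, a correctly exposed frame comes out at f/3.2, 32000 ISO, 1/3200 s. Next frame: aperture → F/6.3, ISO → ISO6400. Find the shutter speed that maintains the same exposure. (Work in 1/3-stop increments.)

1/160s

Aperture: f/3.2 → f/3.5 → f/4 → f/4.5 → f/5 → f/5.6 → f/6.3 — 2 stops stopped down (darker).
ISO: 32000 → 25600 → 20000 → 16000 → 12800 → 10000 → 8000 → 6400 — 2 1/3 stops lower (darker).
Net change so far: 4 1/3 stops darker. Offset with the shutter speed: 1/3200 → 1/2500 → 1/2000 → 1/1600 → 1/1250 → 1/1000 → 1/800 → 1/640 → 1/500 → 1/400 → 1/320 → 1/250 → 1/200 → 1/160.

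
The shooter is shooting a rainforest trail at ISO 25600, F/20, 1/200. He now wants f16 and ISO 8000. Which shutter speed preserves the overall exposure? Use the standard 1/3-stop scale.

1/100s

Aperture: f/20 → f/18 → f/16 — 2/3 stop larger aperture (brighter).
ISO: 25600 → 20000 → 16000 → 12800 → 10000 → 8000 — 1 2/3 stops lower (darker).
Net change so far: 1 stop darker. Offset with the shutter speed: 1/200 → 1/160 → 1/125 → 1/100.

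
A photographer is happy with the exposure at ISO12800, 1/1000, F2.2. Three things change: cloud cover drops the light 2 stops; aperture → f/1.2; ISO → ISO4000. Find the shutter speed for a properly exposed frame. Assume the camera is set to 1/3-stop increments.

Scene light: 2 stops darker.
Aperture: f/2.2 → f/2 → f/1.8 → f/1.6 → f/1.4 → f/1.2 — 1 2/3 stops larger aperture (brighter).
ISO: 12800 → 10000 → 8000 → 6400 → 5000 → 4000 — 1 2/3 stops lower (darker).
Net so far: 2 stops darker. Shutter speed: 1/1000 → 1/800 → 1/640 → 1/500 → 1/400 → 1/320 → 1/250.

1/250s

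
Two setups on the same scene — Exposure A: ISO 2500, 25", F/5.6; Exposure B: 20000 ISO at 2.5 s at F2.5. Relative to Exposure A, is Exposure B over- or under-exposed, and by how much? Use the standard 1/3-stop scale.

Aperture: f/5.6 → f/5 → f/4.5 → f/4 → f/3.5 → f/3.2 → f/2.8 → f/2.5 — 2 1/3 stops wider (brighter).
Shutter speed: 25 → 20 → 15 → 13 → 10 → 8 → 6 → 5 → 4 → 3.2 → 2.5 — 3 1/3 stops shorter (darker).
ISO: 2500 → 3200 → 4000 → 5000 → 6400 → 8000 → 10000 → 12800 → 16000 → 20000 — 3 stops higher (brighter).
Net: +2 1/3 −3 1/3 +3 = +2 stops.

2 stops brighter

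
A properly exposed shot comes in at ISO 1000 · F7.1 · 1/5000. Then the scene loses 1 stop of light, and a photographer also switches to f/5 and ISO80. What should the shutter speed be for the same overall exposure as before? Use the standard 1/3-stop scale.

Scene light: 1 stop darker.
Aperture: f/7.1 → f/6.3 → f/5.6 → f/5 — 1 stop opened up (brighter).
ISO: 1000 → 800 → 640 → 500 → 400 → 320 → 250 → 200 → 160 → 125 → 100 → 80 — 3 2/3 stops lower (darker).
Net so far: 3 2/3 stops darker. Shutter speed: 1/5000 → 1/4000 → 1/3200 → 1/2500 → 1/2000 → 1/1600 → 1/1250 → 1/1000 → 1/800 → 1/640 → 1/500 → 1/400.

1/400s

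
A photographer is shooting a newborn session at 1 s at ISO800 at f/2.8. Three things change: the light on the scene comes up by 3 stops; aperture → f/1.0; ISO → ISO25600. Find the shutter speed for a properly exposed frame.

1/2000s

Scene light: 3 stops brighter.
Aperture: f/2.8 → f/2 → f/1.4 → f/1.0 — 3 stops opened up (brighter).
ISO: 800 → 1600 → 3200 → 6400 → 12800 → 25600 — 5 stops higher (brighter).
Net so far: 11 stops brighter. Shutter speed: 1 → 1/2 → 1/4 → 1/8 → 1/15 → 1/30 → 1/60 → 1/125 → 1/250 → 1/500 → 1/1000 → 1/2000.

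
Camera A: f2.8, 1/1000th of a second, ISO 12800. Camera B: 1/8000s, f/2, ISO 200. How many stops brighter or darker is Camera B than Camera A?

Aperture: f/2.8 → f/2 — 1 stop opened up (brighter).
Shutter speed: 1/1000 → 1/2000 → 1/4000 → 1/8000 — 3 stops shorter (darker).
ISO: 12800 → 6400 → 3200 → 1600 → 800 → 400 → 200 — 6 stops lower (darker).
Net: +1 −3 −6 = −8 stops.

8 stops darker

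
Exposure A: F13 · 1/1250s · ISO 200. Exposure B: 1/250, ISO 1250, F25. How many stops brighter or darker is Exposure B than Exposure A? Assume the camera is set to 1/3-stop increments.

Aperture: f/13 → f/14 → f/16 → f/18 → f/20 → f/22 → f/25 — 2 stops narrower (darker).
Shutter speed: 1/1250 → 1/1000 → 1/800 → 1/640 → 1/500 → 1/400 → 1/320 → 1/250 — 2 1/3 stops longer (brighter).
ISO: 200 → 250 → 320 → 400 → 500 → 640 → 800 → 1000 → 1250 — 2 2/3 stops raised (brighter).
Net: −2 +2 1/3 +2 2/3 = +3 stops.

3 stops brighter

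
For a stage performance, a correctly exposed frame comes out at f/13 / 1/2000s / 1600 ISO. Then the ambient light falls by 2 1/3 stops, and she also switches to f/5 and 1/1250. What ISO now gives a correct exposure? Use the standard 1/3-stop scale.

Scene light: 2 1/3 stops darker.
Aperture: f/13 → f/11 → f/10 → f/9 → f/8 → f/7.1 → f/6.3 → f/5.6 → f/5 — 2 2/3 stops wider (brighter).
Shutter speed: 1/2000 → 1/1600 → 1/1250 — 2/3 stop slower (brighter).
Net so far: 1 stop brighter. ISO: 1600 → 1250 → 1000 → 800.

ISO 800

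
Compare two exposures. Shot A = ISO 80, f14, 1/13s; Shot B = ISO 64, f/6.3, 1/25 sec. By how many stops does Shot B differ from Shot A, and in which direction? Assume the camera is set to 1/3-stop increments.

1 stop brighter

Aperture: f/14 → f/13 → f/11 → f/10 → f/9 → f/8 → f/7.1 → f/6.3 — 2 1/3 stops wider (brighter).
Shutter speed: 1/13 → 1/15 → 1/20 → 1/25 — 1 stop shorter (darker).
ISO: 80 → 64 — 1/3 stop dropped (darker).
Net: +2 1/3 −1 −1/3 = +1 stop.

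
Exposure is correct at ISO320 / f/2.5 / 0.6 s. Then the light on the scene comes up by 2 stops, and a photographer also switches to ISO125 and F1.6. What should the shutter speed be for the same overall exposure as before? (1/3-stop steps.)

1/6s

Scene light: 2 stops brighter.
ISO: 320 → 250 → 200 → 160 → 125 — 1 1/3 stops dropped (darker).
Aperture: f/2.5 → f/2.2 → f/2 → f/1.8 → f/1.6 — 1 1/3 stops wider (brighter).
Net so far: 2 stops brighter. Shutter speed: 0.6 → 0.5 → 0.4 → 0.3 → 1/4 → 1/5 → 1/6.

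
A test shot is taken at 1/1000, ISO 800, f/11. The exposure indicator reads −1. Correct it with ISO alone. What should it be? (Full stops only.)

ISO 1600

Underexposed by 1 stop → need 1 stop brighter.
ISO: 800 → 1600.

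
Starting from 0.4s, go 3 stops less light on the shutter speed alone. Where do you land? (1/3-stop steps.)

1/20s

Shutter speed: 0.4 → 0.3 → 1/4 → 1/5 → 1/6 → 1/8 → 1/10 → 1/13 → 1/15 → 1/20 — 3 stops shorter (darker).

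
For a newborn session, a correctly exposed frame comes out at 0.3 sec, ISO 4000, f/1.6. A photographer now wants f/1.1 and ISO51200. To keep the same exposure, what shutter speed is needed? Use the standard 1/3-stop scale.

1/80s

Aperture: f/1.6 → f/1.4 → f/1.2 → f/1.1 — 1 stop opened up (brighter).
ISO: 4000 → 5000 → 6400 → 8000 → 10000 → 12800 → 16000 → 20000 → 25600 → 32000 → 40000 → 51200 — 3 2/3 stops higher (brighter).
Net change so far: 4 2/3 stops brighter. Offset with the shutter speed: 0.3 → 1/4 → 1/5 → 1/6 → 1/8 → 1/10 → 1/13 → 1/15 → 1/20 → 1/25 → 1/30 → 1/40 → 1/50 → 1/60 → 1/80.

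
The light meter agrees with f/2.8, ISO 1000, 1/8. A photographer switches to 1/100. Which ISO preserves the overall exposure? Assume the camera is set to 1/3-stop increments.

Shutter speed: 1/8 → 1/10 → 1/13 → 1/15 → 1/20 → 1/25 → 1/30 → 1/40 → 1/50 → 1/60 → 1/80 → 1/100 — 3 2/3 stops faster (darker).
Need 3 2/3 stops brighter from the ISO: 1000 → 1250 → 1600 → 2000 → 2500 → 3200 → 4000 → 5000 → 6400 → 8000 → 10000 → 12800.

ISO 12800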